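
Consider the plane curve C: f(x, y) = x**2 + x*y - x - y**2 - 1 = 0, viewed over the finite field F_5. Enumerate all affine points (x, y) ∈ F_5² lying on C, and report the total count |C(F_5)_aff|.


Affine F_5-points: {(0, 2), (0, 3), (3, 0), (3, 3), (4, 2)}; count = 5.

For each of the 25 pairs (x, y) ∈ F_5², evaluate f(x, y) mod 5. Record the zeros.
  x = 0: [0↦4, 1↦3, 2↦0, 3↦0, 4↦3]  zeros at y ∈ {2, 3}
  x = 1: [0↦4, 1↦4, 2↦2, 3↦3, 4↦2]  zeros at y ∈ ∅
  x = 2: [0↦1, 1↦2, 2↦1, 3↦3, 4↦3]  zeros at y ∈ ∅
  x = 3: [0↦0, 1↦2, 2↦2, 3↦0, 4↦1]  zeros at y ∈ {0, 3}
  x = 4: [0↦1, 1↦4, 2↦0, 3↦4, 4↦1]  zeros at y ∈ {2}
Collecting zeros: affine points = {(0, 2), (0, 3), (3, 0), (3, 3), (4, 2)}.
Total count |C(F_5)_aff| = 5.


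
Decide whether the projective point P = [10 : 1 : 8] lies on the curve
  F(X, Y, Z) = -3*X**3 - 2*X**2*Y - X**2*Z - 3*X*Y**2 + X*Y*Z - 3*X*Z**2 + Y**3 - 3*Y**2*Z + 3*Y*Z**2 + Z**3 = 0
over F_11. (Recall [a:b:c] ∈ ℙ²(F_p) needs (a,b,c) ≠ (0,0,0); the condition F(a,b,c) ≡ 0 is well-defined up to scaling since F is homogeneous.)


F(10,1,8) ≡ 3 (mod 11); P is NOT on the curve.

Evaluate F(10, 1, 8) term-by-term (mod 11).
  -3*X**3 ↦ -3·1000·1·1 = -3000
  -2*X**2*Y ↦ -2·100·1·1 = -200
  -X**2*Z ↦ -1·100·1·8 = -800
  -3*X*Y**2 ↦ -3·10·1·1 = -30
  X*Y*Z ↦ 1·10·1·8 = 80
  -3*X*Z**2 ↦ -3·10·1·64 = -1920
  Y**3 ↦ 1·1·1·1 = 1
  -3*Y**2*Z ↦ -3·1·1·8 = -24
  3*Y*Z**2 ↦ 3·1·1·64 = 192
  Z**3 ↦ 1·1·1·512 = 512
Sum: F(10, 1, 8) = (-3000) + (-200) + (-800) + (-30) + (80) + (-1920) + (1) + (-24) + (192) + (512) = -5189.
Reducing mod 11: -5189 ≡ 3 (mod 11).
Since F(a, b, c) ≡ 3 ≠ 0 (mod 11), P does NOT lie on the curve.


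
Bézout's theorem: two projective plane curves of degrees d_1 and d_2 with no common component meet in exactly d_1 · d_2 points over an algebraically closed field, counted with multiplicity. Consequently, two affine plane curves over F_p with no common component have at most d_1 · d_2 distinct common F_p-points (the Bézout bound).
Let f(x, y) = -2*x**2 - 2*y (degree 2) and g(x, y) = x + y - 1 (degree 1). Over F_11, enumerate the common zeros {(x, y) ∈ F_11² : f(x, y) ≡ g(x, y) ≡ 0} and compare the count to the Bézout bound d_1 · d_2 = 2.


Common zeros: ∅; count = 0; Bézout bound = 2.

deg(f) = 2, deg(g) = 1, so Bézout bound = 2.
Scan x ∈ F_11. For each x, list the y ∈ F_11 with f(x, y) ≡ 0 and those with g(x, y) ≡ 0 (mod 11); the common zeros in that column are the intersection.
  x = 0: f ≡ 0 at y ∈ {0}; g ≡ 0 at y ∈ {1}; common: ∅.
  x = 1: f ≡ 0 at y ∈ {10}; g ≡ 0 at y ∈ {0}; common: ∅.
  x = 2: f ≡ 0 at y ∈ {7}; g ≡ 0 at y ∈ {10}; common: ∅.
  x = 3: f ≡ 0 at y ∈ {2}; g ≡ 0 at y ∈ {9}; common: ∅.
  x = 4: f ≡ 0 at y ∈ {6}; g ≡ 0 at y ∈ {8}; common: ∅.
  x = 5: f ≡ 0 at y ∈ {8}; g ≡ 0 at y ∈ {7}; common: ∅.
  x = 6: f ≡ 0 at y ∈ {8}; g ≡ 0 at y ∈ {6}; common: ∅.
  x = 7: f ≡ 0 at y ∈ {6}; g ≡ 0 at y ∈ {5}; common: ∅.
  x = 8: f ≡ 0 at y ∈ {2}; g ≡ 0 at y ∈ {4}; common: ∅.
  x = 9: f ≡ 0 at y ∈ {7}; g ≡ 0 at y ∈ {3}; common: ∅.
  x = 10: f ≡ 0 at y ∈ {10}; g ≡ 0 at y ∈ {2}; common: ∅.
Collecting: common zeros = ∅, so the count is 0.
Comparison with the Bézout bound: 0 ≤ 2 = deg(f)·deg(g), as expected for curves with no common component (the affine F_11-count falls short of the bound because intersections may lie at infinity, over extension fields, or carry multiplicity).


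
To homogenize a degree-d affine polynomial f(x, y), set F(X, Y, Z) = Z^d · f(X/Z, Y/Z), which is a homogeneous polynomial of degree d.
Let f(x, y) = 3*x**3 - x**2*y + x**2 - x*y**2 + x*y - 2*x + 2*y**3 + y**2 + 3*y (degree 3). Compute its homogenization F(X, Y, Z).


F(X, Y, Z) = 3*X**3 - X**2*Y + X**2*Z - X*Y**2 + X*Y*Z - 2*X*Z**2 + 2*Y**3 + Y**2*Z + 3*Y*Z**2

deg(f) = 3.
Substitute x = X/Z, y = Y/Z into f, then multiply by Z^3.
  monomial 3·x^3·y^0 ↦ 3·X^3·Y^0·Z^0.
  monomial -1·x^2·y^1 ↦ -1·X^2·Y^1·Z^0.
  monomial 1·x^2·y^0 ↦ 1·X^2·Y^0·Z^1.
  monomial -1·x^1·y^2 ↦ -1·X^1·Y^2·Z^0.
  monomial 1·x^1·y^1 ↦ 1·X^1·Y^1·Z^1.
  monomial -2·x^1·y^0 ↦ -2·X^1·Y^0·Z^2.
  monomial 2·x^0·y^3 ↦ 2·X^0·Y^3·Z^0.
  monomial 1·x^0·y^2 ↦ 1·X^0·Y^2·Z^1.
  monomial 3·x^0·y^1 ↦ 3·X^0·Y^1·Z^2.
Collecting: F(X, Y, Z) = 3*X**3 - X**2*Y + X**2*Z - X*Y**2 + X*Y*Z - 2*X*Z**2 + 2*Y**3 + Y**2*Z + 3*Y*Z**2.


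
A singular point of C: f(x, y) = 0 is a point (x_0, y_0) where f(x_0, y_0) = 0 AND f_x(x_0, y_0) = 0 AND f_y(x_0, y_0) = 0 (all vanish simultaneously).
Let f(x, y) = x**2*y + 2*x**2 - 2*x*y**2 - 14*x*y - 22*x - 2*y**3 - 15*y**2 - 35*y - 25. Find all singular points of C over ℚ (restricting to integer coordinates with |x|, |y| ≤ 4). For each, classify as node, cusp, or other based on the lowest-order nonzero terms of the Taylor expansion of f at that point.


Singular points: {(1, -3)}; classification: node.

Compute partial derivatives:
  f_x = 2*x*y + 4*x - 2*y**2 - 14*y - 22.
  f_y = x**2 - 4*x*y - 14*x - 6*y**2 - 30*y - 35.
Scan x_0 ∈ {−4, ..., 4}. For each x_0, f_y(x_0, y) is a polynomial in y; find its integer roots y ∈ {−4, ..., 4}, then test f_x and f at those candidates.
  x = -4: f_y(-4, y) = -6*y**2 - 14*y + 37; no integer root y with |y| ≤ 4.
  x = -3: f_y(-3, y) = -6*y**2 - 18*y + 16; no integer root y with |y| ≤ 4.
  x = -2: f_y(-2, y) = -6*y**2 - 22*y - 3; no integer root y with |y| ≤ 4.
  x = -1: f_y(-1, y) = -6*y**2 - 26*y - 20; vanishes at y ∈ {-1}. (-1, -1): f_x = -12 ≠ 0.
  x = 0: f_y(0, y) = -6*y**2 - 30*y - 35; no integer root y with |y| ≤ 4.
  x = 1: f_y(1, y) = -6*y**2 - 34*y - 48; vanishes at y ∈ {-3}. (1, -3): f_x = 0, f = 0 — SINGULAR.
  x = 2: f_y(2, y) = -6*y**2 - 38*y - 59; no integer root y with |y| ≤ 4.
  x = 3: f_y(3, y) = -6*y**2 - 42*y - 68; no integer root y with |y| ≤ 4.
  x = 4: f_y(4, y) = -6*y**2 - 46*y - 75; no integer root y with |y| ≤ 4.
Only singular point on the grid: (1, -3).
Classify: substitute x = 1 + u, y = -3 + v and expand: f = u**2*v - u**2 - 2*u*v**2 - 2*v**3 + v**2.
No constant or linear terms (consistent with a singular point). Quadratic part: -u**2 + v**2. Cubic part: u**2*v - 2*u*v**2 - 2*v**3.
The quadratic part v**2 - u**2 = (v − u)(v + u) splits into two distinct linear factors, so there are two distinct tangent lines y − -3 = ±(x − 1) — this is a node (ordinary double point).
Classification: node.


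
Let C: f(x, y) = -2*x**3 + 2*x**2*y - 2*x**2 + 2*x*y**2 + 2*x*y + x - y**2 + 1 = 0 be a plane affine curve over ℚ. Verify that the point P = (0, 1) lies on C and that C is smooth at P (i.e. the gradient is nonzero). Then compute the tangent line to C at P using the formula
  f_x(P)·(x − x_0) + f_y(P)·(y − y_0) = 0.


Tangent line at P: 5*x - 2*y + 2 = 0.

Step 1: f(0, 1) = 0, so P lies on C.
Step 2: partial derivatives
  f_x(x, y) = -6*x**2 + 4*x*y - 4*x + 2*y**2 + 2*y + 1, f_y(x, y) = 2*x**2 + 4*x*y + 2*x - 2*y.
  f_x(P) = 5, f_y(P) = -2 (gradient nonzero, so P is smooth).
Step 3: tangent line at P: 5·(x − 0) + -2·(y − 1) = 0.
Expanding: 5*x - 2*y + 2 = 0.


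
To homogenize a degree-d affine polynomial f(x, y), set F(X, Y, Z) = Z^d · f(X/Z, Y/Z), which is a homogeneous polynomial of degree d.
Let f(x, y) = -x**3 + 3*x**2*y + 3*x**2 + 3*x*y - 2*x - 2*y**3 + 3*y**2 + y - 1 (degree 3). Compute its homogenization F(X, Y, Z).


F(X, Y, Z) = -X**3 + 3*X**2*Y + 3*X**2*Z + 3*X*Y*Z - 2*X*Z**2 - 2*Y**3 + 3*Y**2*Z + Y*Z**2 - Z**3

deg(f) = 3.
Substitute x = X/Z, y = Y/Z into f, then multiply by Z^3.
  monomial -1·x^3·y^0 ↦ -1·X^3·Y^0·Z^0.
  monomial 3·x^2·y^1 ↦ 3·X^2·Y^1·Z^0.
  monomial 3·x^2·y^0 ↦ 3·X^2·Y^0·Z^1.
  monomial 3·x^1·y^1 ↦ 3·X^1·Y^1·Z^1.
  monomial -2·x^1·y^0 ↦ -2·X^1·Y^0·Z^2.
  monomial -2·x^0·y^3 ↦ -2·X^0·Y^3·Z^0.
  monomial 3·x^0·y^2 ↦ 3·X^0·Y^2·Z^1.
  monomial 1·x^0·y^1 ↦ 1·X^0·Y^1·Z^2.
  monomial -1·x^0·y^0 ↦ -1·X^0·Y^0·Z^3.
Collecting: F(X, Y, Z) = -X**3 + 3*X**2*Y + 3*X**2*Z + 3*X*Y*Z - 2*X*Z**2 - 2*Y**3 + 3*Y**2*Z + Y*Z**2 - Z**3.


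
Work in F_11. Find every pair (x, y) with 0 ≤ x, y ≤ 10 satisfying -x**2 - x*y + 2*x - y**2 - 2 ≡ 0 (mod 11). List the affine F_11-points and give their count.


Affine F_11-points: {(0, 3), (0, 8), (3, 4), (4, 2), (4, 5), (5, 8), (5, 9), (6, 1), (6, 4), (7, 2), (10, 3), (10, 9)}; count = 12.

For each of the 121 pairs (x, y) ∈ F_11², evaluate f(x, y) mod 11. Record the zeros.
  x = 0: [0↦9, 1↦8, 2↦5, 3↦0, 4↦4, 5↦6, 6↦6, 7↦4, 8↦0, 9↦5, 10↦8]  zeros at y ∈ {3, 8}
  x = 1: [0↦10, 1↦8, 2↦4, 3↦9, 4↦1, 5↦2, 6↦1, 7↦9, 8↦4, 9↦8, 10↦10]  zeros at y ∈ ∅
  x = 2: [0↦9, 1↦6, 2↦1, 3↦5, 4↦7, 5↦7, 6↦5, 7↦1, 8↦6, 9↦9, 10↦10]  zeros at y ∈ ∅
  x = 3: [0↦6, 1↦2, 2↦7, 3↦10, 4↦0, 5↦10, 6↦7, 7↦2, 8↦6, 9↦8, 10↦8]  zeros at y ∈ {4}
  x = 4: [0↦1, 1↦7, 2↦0, 3↦2, 4↦2, 5↦0, 6↦7, 7↦1, 8↦4, 9↦5, 10↦4]  zeros at y ∈ {2, 5}
  x = 5: [0↦5, 1↦10, 2↦2, 3↦3, 4↦2, 5↦10, 6↦5, 7↦9, 8↦0, 9↦0, 10↦9]  zeros at y ∈ {8, 9}
  x = 6: [0↦7, 1↦0, 2↦2, 3↦2, 4↦0, 5↦7, 6↦1, 7↦4, 8↦5, 9↦4, 10↦1]  zeros at y ∈ {1, 4}
  x = 7: [0↦7, 1↦10, 2↦0, 3↦10, 4↦7, 5↦2, 6↦6, 7↦8, 8↦8, 9↦6, 10↦2]  zeros at y ∈ {2}
  x = 8: [0↦5, 1↦7, 2↦7, 3↦5, 4↦1, 5↦6, 6↦9, 7↦10, 8↦9, 9↦6, 10↦1]  zeros at y ∈ ∅
  x = 9: [0↦1, 1↦2, 2↦1, 3↦9, 4↦4, 5↦8, 6↦10, 7↦10, 8↦8, 9↦4, 10↦9]  zeros at y ∈ ∅
  x = 10: [0↦6, 1↦6, 2↦4, 3↦0, 4↦5, 5↦8, 6↦9, 7↦8, 8↦5, 9↦0, 10↦4]  zeros at y ∈ {3, 9}
Collecting zeros: affine points = {(0, 3), (0, 8), (3, 4), (4, 2), (4, 5), (5, 8), (5, 9), (6, 1), (6, 4), (7, 2), (10, 3), (10, 9)}.
Total count |C(F_11)_aff| = 12.


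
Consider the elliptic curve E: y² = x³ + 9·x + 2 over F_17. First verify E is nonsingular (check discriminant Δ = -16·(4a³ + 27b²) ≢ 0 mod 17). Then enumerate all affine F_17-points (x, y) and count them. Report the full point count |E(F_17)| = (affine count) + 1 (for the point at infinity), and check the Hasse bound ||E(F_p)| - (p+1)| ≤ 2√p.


Affine points = {(0, 6), (0, 11), (4, 0), (5, 6), (5, 11), (6, 0), (7, 0), (8, 5), (8, 12), (9, 8), (9, 9), (10, 2), (10, 15), (11, 2), (11, 15), (12, 6), (12, 11), (13, 2), (13, 15), (14, 4), (14, 13), (16, 3), (16, 14)}; affine count = 23; |E(F_17)| = 24.

Discriminant check: Δ ∝ 4a³ + 27b² = 4·9³ + 27·2² = 4·729 + 27·4 ≡ 15 (mod 17). Nonzero ⇒ E is nonsingular.
For each x ∈ F_17, compute rhs = x³ + 9·x + 2 mod 17, then count y ∈ F_17 with y² ≡ rhs.
  x = 0: rhs = 2, matching y values: 6, 11 (2 points).
  x = 1: rhs = 12, matching y values: none (0 points).
  x = 2: rhs = 11, matching y values: none (0 points).
  x = 3: rhs = 5, matching y values: none (0 points).
  x = 4: rhs = 0, matching y values: 0 (1 points).
  x = 5: rhs = 2, matching y values: 6, 11 (2 points).
  x = 6: rhs = 0, matching y values: 0 (1 points).
  x = 7: rhs = 0, matching y values: 0 (1 points).
  x = 8: rhs = 8, matching y values: 5, 12 (2 points).
  x = 9: rhs = 13, matching y values: 8, 9 (2 points).
  x = 10: rhs = 4, matching y values: 2, 15 (2 points).
  x = 11: rhs = 4, matching y values: 2, 15 (2 points).
  x = 12: rhs = 2, matching y values: 6, 11 (2 points).
  x = 13: rhs = 4, matching y values: 2, 15 (2 points).
  x = 14: rhs = 16, matching y values: 4, 13 (2 points).
  x = 15: rhs = 10, matching y values: none (0 points).
  x = 16: rhs = 9, matching y values: 3, 14 (2 points).
Total affine count: 23.
Full point count |E(F_17)| = 23 + 1 = 24.
Hasse bound: |24 − (17+1)| = |6| = 6 ≤ 2√17 ≈ 8.2462 ✓.


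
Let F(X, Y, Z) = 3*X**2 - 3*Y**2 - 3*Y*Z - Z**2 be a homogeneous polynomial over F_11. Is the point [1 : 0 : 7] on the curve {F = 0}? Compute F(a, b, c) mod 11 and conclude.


F(1,0,7) ≡ 9 (mod 11); P is NOT on the curve.

Evaluate F(1, 0, 7) term-by-term (mod 11).
  3*X**2 ↦ 3·1·1·1 = 3
  -3*Y**2 ↦ -3·1·0·1 = 0
  -3*Y*Z ↦ -3·1·0·7 = 0
  -Z**2 ↦ -1·1·1·49 = -49
Sum: F(1, 0, 7) = (3) + (0) + (0) + (-49) = -46.
Reducing mod 11: -46 ≡ 9 (mod 11).
Since F(a, b, c) ≡ 9 ≠ 0 (mod 11), P does NOT lie on the curve.


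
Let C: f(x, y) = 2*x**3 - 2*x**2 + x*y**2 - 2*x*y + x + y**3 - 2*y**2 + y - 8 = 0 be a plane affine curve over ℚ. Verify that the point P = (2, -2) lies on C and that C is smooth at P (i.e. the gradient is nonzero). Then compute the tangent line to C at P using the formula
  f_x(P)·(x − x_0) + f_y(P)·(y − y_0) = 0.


Tangent line at P: 25*x + 9*y - 32 = 0.

Step 1: f(2, -2) = 0, so P lies on C.
Step 2: partial derivatives
  f_x(x, y) = 6*x**2 - 4*x + y**2 - 2*y + 1, f_y(x, y) = 2*x*y - 2*x + 3*y**2 - 4*y + 1.
  f_x(P) = 25, f_y(P) = 9 (gradient nonzero, so P is smooth).
Step 3: tangent line at P: 25·(x − 2) + 9·(y − -2) = 0.
Expanding: 25*x + 9*y - 32 = 0.


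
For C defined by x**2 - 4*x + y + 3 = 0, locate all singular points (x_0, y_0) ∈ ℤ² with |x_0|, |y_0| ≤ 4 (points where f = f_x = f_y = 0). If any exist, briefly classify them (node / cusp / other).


No singular points in the scanned grid; C is smooth there.

Compute partial derivatives:
  f_x = 2*x - 4.
  f_y = 1.
f_y = 1 is a nonzero constant, so f_y never vanishes: no point (x, y) can satisfy f = f_x = f_y = 0. In particular no (x, y) ∈ {−4, ..., 4}² is singular; the curve is smooth.


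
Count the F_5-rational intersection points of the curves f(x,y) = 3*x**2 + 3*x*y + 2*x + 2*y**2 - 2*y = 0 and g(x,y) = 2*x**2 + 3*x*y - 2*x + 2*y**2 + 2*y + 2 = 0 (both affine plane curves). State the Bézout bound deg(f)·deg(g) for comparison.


Common zeros: {(1, 2)}; count = 1; Bézout bound = 4.

deg(f) = 2, deg(g) = 2, so Bézout bound = 4.
Scan x ∈ F_5. For each x, list the y ∈ F_5 with f(x, y) ≡ 0 and those with g(x, y) ≡ 0 (mod 5); the common zeros in that column are the intersection.
  x = 0: f ≡ 0 at y ∈ {0, 1}; g ≡ 0 at y ∈ ∅; common: ∅.
  x = 1: f ≡ 0 at y ∈ {0, 2}; g ≡ 0 at y ∈ {2, 3}; common: {2}.
  x = 2: f ≡ 0 at y ∈ ∅; g ≡ 0 at y ∈ {2, 4}; common: ∅.
  x = 3: f ≡ 0 at y ∈ {2}; g ≡ 0 at y ∈ {3, 4}; common: ∅.
  x = 4: f ≡ 0 at y ∈ ∅; g ≡ 0 at y ∈ ∅; common: ∅.
Collecting: common zeros = {(1, 2)}, so the count is 1.
Comparison with the Bézout bound: 1 ≤ 4 = deg(f)·deg(g), as expected for curves with no common component (the affine F_5-count falls short of the bound because intersections may lie at infinity, over extension fields, or carry multiplicity).


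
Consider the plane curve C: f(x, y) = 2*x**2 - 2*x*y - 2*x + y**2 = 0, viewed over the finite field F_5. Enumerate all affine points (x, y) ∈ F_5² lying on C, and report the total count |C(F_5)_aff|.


Affine F_5-points: {(0, 0), (1, 0), (1, 2), (2, 2)}; count = 4.

For each of the 25 pairs (x, y) ∈ F_5², evaluate f(x, y) mod 5. Record the zeros.
  x = 0: [0↦0, 1↦1, 2↦4, 3↦4, 4↦1]  zeros at y ∈ {0}
  x = 1: [0↦0, 1↦4, 2↦0, 3↦3, 4↦3]  zeros at y ∈ {0, 2}
  x = 2: [0↦4, 1↦1, 2↦0, 3↦1, 4↦4]  zeros at y ∈ {2}
  x = 3: [0↦2, 1↦2, 2↦4, 3↦3, 4↦4]  zeros at y ∈ ∅
  x = 4: [0↦4, 1↦2, 2↦2, 3↦4, 4↦3]  zeros at y ∈ ∅
Collecting zeros: affine points = {(0, 0), (1, 0), (1, 2), (2, 2)}.
Total count |C(F_5)_aff| = 4.


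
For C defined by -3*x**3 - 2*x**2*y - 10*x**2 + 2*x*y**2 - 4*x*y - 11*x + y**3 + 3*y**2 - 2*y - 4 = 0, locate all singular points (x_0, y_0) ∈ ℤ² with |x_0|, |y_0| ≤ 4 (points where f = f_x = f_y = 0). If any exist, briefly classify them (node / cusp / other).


Singular points: {(-1, 0)}; classification: node.

Compute partial derivatives:
  f_x = -9*x**2 - 4*x*y - 20*x + 2*y**2 - 4*y - 11.
  f_y = -2*x**2 + 4*x*y - 4*x + 3*y**2 + 6*y - 2.
Scan x_0 ∈ {−4, ..., 4}. For each x_0, f_y(x_0, y) is a polynomial in y; find its integer roots y ∈ {−4, ..., 4}, then test f_x and f at those candidates.
  x = -4: f_y(-4, y) = 3*y**2 - 10*y - 18; no integer root y with |y| ≤ 4.
  x = -3: f_y(-3, y) = 3*y**2 - 6*y - 8; no integer root y with |y| ≤ 4.
  x = -2: f_y(-2, y) = 3*y**2 - 2*y - 2; no integer root y with |y| ≤ 4.
  x = -1: f_y(-1, y) = 3*y**2 + 2*y; vanishes at y ∈ {0}. (-1, 0): f_x = 0, f = 0 — SINGULAR.
  x = 0: f_y(0, y) = 3*y**2 + 6*y - 2; no integer root y with |y| ≤ 4.
  x = 1: f_y(1, y) = 3*y**2 + 10*y - 8; vanishes at y ∈ {-4}. (1, -4): f_x = 24 ≠ 0.
  x = 2: f_y(2, y) = 3*y**2 + 14*y - 18; no integer root y with |y| ≤ 4.
  x = 3: f_y(3, y) = 3*y**2 + 18*y - 32; no integer root y with |y| ≤ 4.
  x = 4: f_y(4, y) = 3*y**2 + 22*y - 50; no integer root y with |y| ≤ 4.
Only singular point on the grid: (-1, 0).
Classify: substitute x = -1 + u, y = 0 + v and expand: f = -3*u**3 - 2*u**2*v - u**2 + 2*u*v**2 + v**3 + v**2.
No constant or linear terms (consistent with a singular point). Quadratic part: -u**2 + v**2. Cubic part: -3*u**3 - 2*u**2*v + 2*u*v**2 + v**3.
The quadratic part v**2 - u**2 = (v − u)(v + u) splits into two distinct linear factors, so there are two distinct tangent lines y − 0 = ±(x − -1) — this is a node (ordinary double point).
Classification: node.


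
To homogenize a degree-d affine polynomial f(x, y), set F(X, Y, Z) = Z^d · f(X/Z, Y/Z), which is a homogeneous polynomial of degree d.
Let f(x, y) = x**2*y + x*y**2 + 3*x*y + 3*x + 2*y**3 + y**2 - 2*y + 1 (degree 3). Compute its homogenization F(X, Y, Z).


F(X, Y, Z) = X**2*Y + X*Y**2 + 3*X*Y*Z + 3*X*Z**2 + 2*Y**3 + Y**2*Z - 2*Y*Z**2 + Z**3

deg(f) = 3.
Substitute x = X/Z, y = Y/Z into f, then multiply by Z^3.
  monomial 1·x^2·y^1 ↦ 1·X^2·Y^1·Z^0.
  monomial 1·x^1·y^2 ↦ 1·X^1·Y^2·Z^0.
  monomial 3·x^1·y^1 ↦ 3·X^1·Y^1·Z^1.
  monomial 3·x^1·y^0 ↦ 3·X^1·Y^0·Z^2.
  monomial 2·x^0·y^3 ↦ 2·X^0·Y^3·Z^0.
  monomial 1·x^0·y^2 ↦ 1·X^0·Y^2·Z^1.
  monomial -2·x^0·y^1 ↦ -2·X^0·Y^1·Z^2.
  monomial 1·x^0·y^0 ↦ 1·X^0·Y^0·Z^3.
Collecting: F(X, Y, Z) = X**2*Y + X*Y**2 + 3*X*Y*Z + 3*X*Z**2 + 2*Y**3 + Y**2*Z - 2*Y*Z**2 + Z**3.


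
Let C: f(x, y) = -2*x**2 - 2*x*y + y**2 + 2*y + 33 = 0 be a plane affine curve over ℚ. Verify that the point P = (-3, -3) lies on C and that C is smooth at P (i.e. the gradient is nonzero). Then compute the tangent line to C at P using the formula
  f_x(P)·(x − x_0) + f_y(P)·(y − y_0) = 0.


Tangent line at P: 18*x + 2*y + 60 = 0.

Step 1: f(-3, -3) = 0, so P lies on C.
Step 2: partial derivatives
  f_x(x, y) = -4*x - 2*y, f_y(x, y) = -2*x + 2*y + 2.
  f_x(P) = 18, f_y(P) = 2 (gradient nonzero, so P is smooth).
Step 3: tangent line at P: 18·(x − -3) + 2·(y − -3) = 0.
Expanding: 18*x + 2*y + 60 = 0.


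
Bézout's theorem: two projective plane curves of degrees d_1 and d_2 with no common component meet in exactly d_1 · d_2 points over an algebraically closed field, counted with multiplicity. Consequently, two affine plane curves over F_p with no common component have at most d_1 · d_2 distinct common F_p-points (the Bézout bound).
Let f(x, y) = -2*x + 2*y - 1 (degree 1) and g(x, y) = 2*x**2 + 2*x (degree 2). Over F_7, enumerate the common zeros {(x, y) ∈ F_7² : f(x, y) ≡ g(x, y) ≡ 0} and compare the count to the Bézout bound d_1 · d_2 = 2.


Common zeros: {(0, 4), (6, 3)}; count = 2; Bézout bound = 2.

deg(f) = 1, deg(g) = 2, so Bézout bound = 2.
Scan x ∈ F_7. For each x, list the y ∈ F_7 with f(x, y) ≡ 0 and those with g(x, y) ≡ 0 (mod 7); the common zeros in that column are the intersection.
  x = 0: f ≡ 0 at y ∈ {4}; g ≡ 0 at y ∈ {0, 1, 2, 3, 4, 5, 6}; common: {4}.
  x = 1: f ≡ 0 at y ∈ {5}; g ≡ 0 at y ∈ ∅; common: ∅.
  x = 2: f ≡ 0 at y ∈ {6}; g ≡ 0 at y ∈ ∅; common: ∅.
  x = 3: f ≡ 0 at y ∈ {0}; g ≡ 0 at y ∈ ∅; common: ∅.
  x = 4: f ≡ 0 at y ∈ {1}; g ≡ 0 at y ∈ ∅; common: ∅.
  x = 5: f ≡ 0 at y ∈ {2}; g ≡ 0 at y ∈ ∅; common: ∅.
  x = 6: f ≡ 0 at y ∈ {3}; g ≡ 0 at y ∈ {0, 1, 2, 3, 4, 5, 6}; common: {3}.
Collecting: common zeros = {(0, 4), (6, 3)}, so the count is 2.
Comparison with the Bézout bound: 2 ≤ 2 = deg(f)·deg(g), as expected for curves with no common component (the bound is attained).


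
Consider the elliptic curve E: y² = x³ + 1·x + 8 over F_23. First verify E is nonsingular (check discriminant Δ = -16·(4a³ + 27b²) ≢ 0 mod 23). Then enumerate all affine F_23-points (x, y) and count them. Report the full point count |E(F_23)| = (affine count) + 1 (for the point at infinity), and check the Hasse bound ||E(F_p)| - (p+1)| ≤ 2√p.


Affine points = {(0, 10), (0, 13), (2, 8), (2, 15), (5, 0), (6, 0), (7, 6), (7, 17), (10, 11), (10, 12), (11, 4), (11, 19), (12, 0), (14, 11), (14, 12), (16, 7), (16, 16), (17, 4), (17, 19), (18, 4), (18, 19), (19, 3), (19, 20), (20, 1), (20, 22), (22, 11), (22, 12)}; affine count = 27; |E(F_23)| = 28.

Discriminant check: Δ ∝ 4a³ + 27b² = 4·1³ + 27·8² = 4·1 + 27·64 ≡ 7 (mod 23). Nonzero ⇒ E is nonsingular.
For each x ∈ F_23, compute rhs = x³ + 1·x + 8 mod 23, then count y ∈ F_23 with y² ≡ rhs.
  x = 0: rhs = 8, matching y values: 10, 13 (2 points).
  x = 1: rhs = 10, matching y values: none (0 points).
  x = 2: rhs = 18, matching y values: 8, 15 (2 points).
  x = 3: rhs = 15, matching y values: none (0 points).
  x = 4: rhs = 7, matching y values: none (0 points).
  x = 5: rhs = 0, matching y values: 0 (1 points).
  x = 6: rhs = 0, matching y values: 0 (1 points).
  x = 7: rhs = 13, matching y values: 6, 17 (2 points).
  x = 8: rhs = 22, matching y values: none (0 points).
  x = 9: rhs = 10, matching y values: none (0 points).
  x = 10: rhs = 6, matching y values: 11, 12 (2 points).
  x = 11: rhs = 16, matching y values: 4, 19 (2 points).
  x = 12: rhs = 0, matching y values: 0 (1 points).
  x = 13: rhs = 10, matching y values: none (0 points).
  x = 14: rhs = 6, matching y values: 11, 12 (2 points).
  x = 15: rhs = 17, matching y values: none (0 points).
  x = 16: rhs = 3, matching y values: 7, 16 (2 points).
  x = 17: rhs = 16, matching y values: 4, 19 (2 points).
  x = 18: rhs = 16, matching y values: 4, 19 (2 points).
  x = 19: rhs = 9, matching y values: 3, 20 (2 points).
  x = 20: rhs = 1, matching y values: 1, 22 (2 points).
  x = 21: rhs = 21, matching y values: none (0 points).
  x = 22: rhs = 6, matching y values: 11, 12 (2 points).
Total affine count: 27.
Full point count |E(F_23)| = 27 + 1 = 28.
Hasse bound: |28 − (23+1)| = |4| = 4 ≤ 2√23 ≈ 9.5917 ✓.


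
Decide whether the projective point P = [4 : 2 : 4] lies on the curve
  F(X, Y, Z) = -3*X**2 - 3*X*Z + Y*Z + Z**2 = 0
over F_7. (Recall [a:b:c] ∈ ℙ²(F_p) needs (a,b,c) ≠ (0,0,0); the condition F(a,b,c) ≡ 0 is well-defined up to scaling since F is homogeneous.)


F(4,2,4) ≡ 5 (mod 7); P is NOT on the curve.

Evaluate F(4, 2, 4) term-by-term (mod 7).
  -3*X**2 ↦ -3·16·1·1 = -48
  -3*X*Z ↦ -3·4·1·4 = -48
  Y*Z ↦ 1·1·2·4 = 8
  Z**2 ↦ 1·1·1·16 = 16
Sum: F(4, 2, 4) = (-48) + (-48) + (8) + (16) = -72.
Reducing mod 7: -72 ≡ 5 (mod 7).
Since F(a, b, c) ≡ 5 ≠ 0 (mod 7), P does NOT lie on the curve.


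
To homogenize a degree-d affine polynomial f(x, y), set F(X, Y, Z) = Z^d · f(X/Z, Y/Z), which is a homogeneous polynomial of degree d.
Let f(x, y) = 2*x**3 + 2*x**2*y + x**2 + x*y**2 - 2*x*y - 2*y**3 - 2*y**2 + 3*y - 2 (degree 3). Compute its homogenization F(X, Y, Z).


F(X, Y, Z) = 2*X**3 + 2*X**2*Y + X**2*Z + X*Y**2 - 2*X*Y*Z - 2*Y**3 - 2*Y**2*Z + 3*Y*Z**2 - 2*Z**3

deg(f) = 3.
Substitute x = X/Z, y = Y/Z into f, then multiply by Z^3.
  monomial 2·x^3·y^0 ↦ 2·X^3·Y^0·Z^0.
  monomial 2·x^2·y^1 ↦ 2·X^2·Y^1·Z^0.
  monomial 1·x^2·y^0 ↦ 1·X^2·Y^0·Z^1.
  monomial 1·x^1·y^2 ↦ 1·X^1·Y^2·Z^0.
  monomial -2·x^1·y^1 ↦ -2·X^1·Y^1·Z^1.
  monomial -2·x^0·y^3 ↦ -2·X^0·Y^3·Z^0.
  monomial -2·x^0·y^2 ↦ -2·X^0·Y^2·Z^1.
  monomial 3·x^0·y^1 ↦ 3·X^0·Y^1·Z^2.
  monomial -2·x^0·y^0 ↦ -2·X^0·Y^0·Z^3.
Collecting: F(X, Y, Z) = 2*X**3 + 2*X**2*Y + X**2*Z + X*Y**2 - 2*X*Y*Z - 2*Y**3 - 2*Y**2*Z + 3*Y*Z**2 - 2*Z**3.


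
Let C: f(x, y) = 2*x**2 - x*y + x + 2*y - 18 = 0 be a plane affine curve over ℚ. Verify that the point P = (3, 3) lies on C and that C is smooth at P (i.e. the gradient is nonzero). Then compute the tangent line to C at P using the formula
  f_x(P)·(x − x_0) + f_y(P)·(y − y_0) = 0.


Tangent line at P: 10*x - y - 27 = 0.

Step 1: f(3, 3) = 0, so P lies on C.
Step 2: partial derivatives
  f_x(x, y) = 4*x - y + 1, f_y(x, y) = 2 - x.
  f_x(P) = 10, f_y(P) = -1 (gradient nonzero, so P is smooth).
Step 3: tangent line at P: 10·(x − 3) + -1·(y − 3) = 0.
Expanding: 10*x - y - 27 = 0.


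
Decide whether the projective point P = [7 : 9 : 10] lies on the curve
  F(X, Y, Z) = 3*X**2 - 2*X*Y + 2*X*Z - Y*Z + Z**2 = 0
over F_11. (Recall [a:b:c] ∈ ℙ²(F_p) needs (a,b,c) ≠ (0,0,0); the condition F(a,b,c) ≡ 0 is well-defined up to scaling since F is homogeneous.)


F(7,9,10) ≡ 6 (mod 11); P is NOT on the curve.

Evaluate F(7, 9, 10) term-by-term (mod 11).
  3*X**2 ↦ 3·49·1·1 = 147
  -2*X*Y ↦ -2·7·9·1 = -126
  2*X*Z ↦ 2·7·1·10 = 140
  -Y*Z ↦ -1·1·9·10 = -90
  Z**2 ↦ 1·1·1·100 = 100
Sum: F(7, 9, 10) = (147) + (-126) + (140) + (-90) + (100) = 171.
Reducing mod 11: 171 ≡ 6 (mod 11).
Since F(a, b, c) ≡ 6 ≠ 0 (mod 11), P does NOT lie on the curve.


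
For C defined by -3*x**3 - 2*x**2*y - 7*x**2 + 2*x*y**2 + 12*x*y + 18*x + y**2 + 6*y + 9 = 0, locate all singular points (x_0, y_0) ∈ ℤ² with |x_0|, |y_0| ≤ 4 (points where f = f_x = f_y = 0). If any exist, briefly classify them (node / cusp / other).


Singular points: {(0, -3)}; classification: node.

Compute partial derivatives:
  f_x = -9*x**2 - 4*x*y - 14*x + 2*y**2 + 12*y + 18.
  f_y = -2*x**2 + 4*x*y + 12*x + 2*y + 6.
Scan x_0 ∈ {−4, ..., 4}. For each x_0, f_y(x_0, y) is a polynomial in y; find its integer roots y ∈ {−4, ..., 4}, then test f_x and f at those candidates.
  x = -4: f_y(-4, y) = -14*y - 74; no integer root y with |y| ≤ 4.
  x = -3: f_y(-3, y) = -10*y - 48; no integer root y with |y| ≤ 4.
  x = -2: f_y(-2, y) = -6*y - 26; no integer root y with |y| ≤ 4.
  x = -1: f_y(-1, y) = -2*y - 8; vanishes at y ∈ {-4}. (-1, -4): f_x = -9 ≠ 0.
  x = 0: f_y(0, y) = 2*y + 6; vanishes at y ∈ {-3}. (0, -3): f_x = 0, f = 0 — SINGULAR.
  x = 1: f_y(1, y) = 6*y + 16; no integer root y with |y| ≤ 4.
  x = 2: f_y(2, y) = 10*y + 22; no integer root y with |y| ≤ 4.
  x = 3: f_y(3, y) = 14*y + 24; no integer root y with |y| ≤ 4.
  x = 4: f_y(4, y) = 18*y + 22; no integer root y with |y| ≤ 4.
Only singular point on the grid: (0, -3).
Classify: substitute x = 0 + u, y = -3 + v and expand: f = -3*u**3 - 2*u**2*v - u**2 + 2*u*v**2 + v**2.
No constant or linear terms (consistent with a singular point). Quadratic part: -u**2 + v**2. Cubic part: -3*u**3 - 2*u**2*v + 2*u*v**2.
The quadratic part v**2 - u**2 = (v − u)(v + u) splits into two distinct linear factors, so there are two distinct tangent lines y − -3 = ±(x − 0) — this is a node (ordinary double point).
Classification: node.


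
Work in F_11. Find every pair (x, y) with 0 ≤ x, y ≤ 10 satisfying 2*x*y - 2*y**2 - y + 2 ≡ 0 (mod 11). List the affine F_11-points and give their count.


Affine F_11-points: {(2, 2), (2, 5), (5, 3), (5, 7), (6, 1), (6, 10), (7, 4), (7, 8), (10, 6), (10, 9)}; count = 10.

For each of the 121 pairs (x, y) ∈ F_11², evaluate f(x, y) mod 11. Record the zeros.
  x = 0: [0↦2, 1↦10, 2↦3, 3↦3, 4↦10, 5↦2, 6↦1, 7↦7, 8↦9, 9↦7, 10↦1]  zeros at y ∈ ∅
  x = 1: [0↦2, 1↦1, 2↦7, 3↦9, 4↦7, 5↦1, 6↦2, 7↦10, 8↦3, 9↦3, 10↦10]  zeros at y ∈ ∅
  x = 2: [0↦2, 1↦3, 2↦0, 3↦4, 4↦4, 5↦0, 6↦3, 7↦2, 8↦8, 9↦10, 10↦8]  zeros at y ∈ {2, 5}
  x = 3: [0↦2, 1↦5, 2↦4, 3↦10, 4↦1, 5↦10, 6↦4, 7↦5, 8↦2, 9↦6, 10↦6]  zeros at y ∈ ∅
  x = 4: [0↦2, 1↦7, 2↦8, 3↦5, 4↦9, 5↦9, 6↦5, 7↦8, 8↦7, 9↦2, 10↦4]  zeros at y ∈ ∅
  x = 5: [0↦2, 1↦9, 2↦1, 3↦0, 4↦6, 5↦8, 6↦6, 7↦0, 8↦1, 9↦9, 10↦2]  zeros at y ∈ {3, 7}
  x = 6: [0↦2, 1↦0, 2↦5, 3↦6, 4↦3, 5↦7, 6↦7, 7↦3, 8↦6, 9↦5, 10↦0]  zeros at y ∈ {1, 10}
  x = 7: [0↦2, 1↦2, 2↦9, 3↦1, 4↦0, 5↦6, 6↦8, 7↦6, 8↦0, 9↦1, 10↦9]  zeros at y ∈ {4, 8}
  x = 8: [0↦2, 1↦4, 2↦2, 3↦7, 4↦8, 5↦5, 6↦9, 7↦9, 8↦5, 9↦8, 10↦7]  zeros at y ∈ ∅
  x = 9: [0↦2, 1↦6, 2↦6, 3↦2, 4↦5, 5↦4, 6↦10, 7↦1, 8↦10, 9↦4, 10↦5]  zeros at y ∈ ∅
  x = 10: [0↦2, 1↦8, 2↦10, 3↦8, 4↦2, 5↦3, 6↦0, 7↦4, 8↦4, 9↦0, 10↦3]  zeros at y ∈ {6, 9}
Collecting zeros: affine points = {(2, 2), (2, 5), (5, 3), (5, 7), (6, 1), (6, 10), (7, 4), (7, 8), (10, 6), (10, 9)}.
Total count |C(F_11)_aff| = 10.


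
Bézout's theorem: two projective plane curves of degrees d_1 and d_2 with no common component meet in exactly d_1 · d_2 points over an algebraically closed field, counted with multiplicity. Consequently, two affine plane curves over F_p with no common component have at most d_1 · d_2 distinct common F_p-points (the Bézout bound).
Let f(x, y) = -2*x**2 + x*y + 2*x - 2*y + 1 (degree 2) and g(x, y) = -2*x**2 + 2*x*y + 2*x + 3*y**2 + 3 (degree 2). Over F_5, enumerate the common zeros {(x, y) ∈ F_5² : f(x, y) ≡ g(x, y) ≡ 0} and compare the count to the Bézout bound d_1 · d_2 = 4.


Common zeros: {(0, 3), (3, 1)}; count = 2; Bézout bound = 4.

deg(f) = 2, deg(g) = 2, so Bézout bound = 4.
Scan x ∈ F_5. For each x, list the y ∈ F_5 with f(x, y) ≡ 0 and those with g(x, y) ≡ 0 (mod 5); the common zeros in that column are the intersection.
  x = 0: f ≡ 0 at y ∈ {3}; g ≡ 0 at y ∈ {2, 3}; common: {3}.
  x = 1: f ≡ 0 at y ∈ {1}; g ≡ 0 at y ∈ ∅; common: ∅.
  x = 2: f ≡ 0 at y ∈ ∅; g ≡ 0 at y ∈ ∅; common: ∅.
  x = 3: f ≡ 0 at y ∈ {1}; g ≡ 0 at y ∈ {1, 2}; common: {1}.
  x = 4: f ≡ 0 at y ∈ {4}; g ≡ 0 at y ∈ {1, 3}; common: ∅.
Collecting: common zeros = {(0, 3), (3, 1)}, so the count is 2.
Comparison with the Bézout bound: 2 ≤ 4 = deg(f)·deg(g), as expected for curves with no common component (the affine F_5-count falls short of the bound because intersections may lie at infinity, over extension fields, or carry multiplicity).


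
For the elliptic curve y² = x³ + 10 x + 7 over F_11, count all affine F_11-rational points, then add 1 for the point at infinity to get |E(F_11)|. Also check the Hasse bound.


Affine points = {(3, 3), (3, 8), (4, 1), (4, 10), (8, 4), (8, 7), (9, 1), (9, 10)}; affine count = 8; |E(F_11)| = 9.

Discriminant check: Δ ∝ 4a³ + 27b² = 4·10³ + 27·7² = 4·1000 + 27·49 ≡ 10 (mod 11). Nonzero ⇒ E is nonsingular.
For each x ∈ F_11, compute rhs = x³ + 10·x + 7 mod 11, then count y ∈ F_11 with y² ≡ rhs.
  x = 0: rhs = 7, matching y values: none (0 points).
  x = 1: rhs = 7, matching y values: none (0 points).
  x = 2: rhs = 2, matching y values: none (0 points).
  x = 3: rhs = 9, matching y values: 3, 8 (2 points).
  x = 4: rhs = 1, matching y values: 1, 10 (2 points).
  x = 5: rhs = 6, matching y values: none (0 points).
  x = 6: rhs = 8, matching y values: none (0 points).
  x = 7: rhs = 2, matching y values: none (0 points).
  x = 8: rhs = 5, matching y values: 4, 7 (2 points).
  x = 9: rhs = 1, matching y values: 1, 10 (2 points).
  x = 10: rhs = 7, matching y values: none (0 points).
Total affine count: 8.
Full point count |E(F_11)| = 8 + 1 = 9.
Hasse bound: |9 − (11+1)| = |-3| = 3 ≤ 2√11 ≈ 6.6332 ✓.


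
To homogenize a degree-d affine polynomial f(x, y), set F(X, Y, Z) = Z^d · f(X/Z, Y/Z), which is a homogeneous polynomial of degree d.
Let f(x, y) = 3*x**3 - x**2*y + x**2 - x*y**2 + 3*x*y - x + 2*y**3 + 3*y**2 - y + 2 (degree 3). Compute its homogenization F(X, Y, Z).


F(X, Y, Z) = 3*X**3 - X**2*Y + X**2*Z - X*Y**2 + 3*X*Y*Z - X*Z**2 + 2*Y**3 + 3*Y**2*Z - Y*Z**2 + 2*Z**3

deg(f) = 3.
Substitute x = X/Z, y = Y/Z into f, then multiply by Z^3.
  monomial 3·x^3·y^0 ↦ 3·X^3·Y^0·Z^0.
  monomial -1·x^2·y^1 ↦ -1·X^2·Y^1·Z^0.
  monomial 1·x^2·y^0 ↦ 1·X^2·Y^0·Z^1.
  monomial -1·x^1·y^2 ↦ -1·X^1·Y^2·Z^0.
  monomial 3·x^1·y^1 ↦ 3·X^1·Y^1·Z^1.
  monomial -1·x^1·y^0 ↦ -1·X^1·Y^0·Z^2.
  monomial 2·x^0·y^3 ↦ 2·X^0·Y^3·Z^0.
  monomial 3·x^0·y^2 ↦ 3·X^0·Y^2·Z^1.
  monomial -1·x^0·y^1 ↦ -1·X^0·Y^1·Z^2.
  monomial 2·x^0·y^0 ↦ 2·X^0·Y^0·Z^3.
Collecting: F(X, Y, Z) = 3*X**3 - X**2*Y + X**2*Z - X*Y**2 + 3*X*Y*Z - X*Z**2 + 2*Y**3 + 3*Y**2*Z - Y*Z**2 + 2*Z**3.


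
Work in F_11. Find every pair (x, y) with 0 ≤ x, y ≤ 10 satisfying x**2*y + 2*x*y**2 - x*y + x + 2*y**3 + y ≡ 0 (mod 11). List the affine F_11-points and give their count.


Affine F_11-points: {(0, 0), (0, 4), (0, 7), (1, 4), (1, 7), (1, 10), (2, 1), (3, 3), (3, 6), (3, 10), (5, 8), (6, 2), (6, 6), (6, 8), (7, 1), (7, 2), (10, 3)}; count = 17.

For each of the 121 pairs (x, y) ∈ F_11², evaluate f(x, y) mod 11. Record the zeros.
  x = 0: [0↦0, 1↦3, 2↦7, 3↦2, 4↦0, 5↦2, 6↦9, 7↦0, 8↦9, 9↦4, 10↦8]  zeros at y ∈ {0, 4, 7}
  x = 1: [0↦1, 1↦6, 2↦5, 3↦10, 4↦0, 5↦9, 6↦5, 7↦0, 8↦6, 9↦2, 10↦0]  zeros at y ∈ {4, 7, 10}
  x = 2: [0↦2, 1↦0, 2↦7, 3↦2, 4↦8, 5↦4, 6↦2, 7↦3, 8↦8, 9↦7, 10↦1]  zeros at y ∈ {1}
  x = 3: [0↦3, 1↦7, 2↦2, 3↦0, 4↦2, 5↦9, 6↦0, 7↦9, 8↦4, 9↦8, 10↦0]  zeros at y ∈ {3, 6, 10}
  x = 4: [0↦4, 1↦5, 2↦1, 3↦4, 4↦4, 5↦2, 6↦10, 7↦7, 8↦5, 9↦5, 10↦8]  zeros at y ∈ ∅
  x = 5: [0↦5, 1↦5, 2↦4, 3↦3, 4↦3, 5↦5, 6↦10, 7↦8, 8↦0, 9↦9, 10↦3]  zeros at y ∈ {8}
  x = 6: [0↦6, 1↦7, 2↦0, 3↦8, 4↦10, 5↦7, 6↦0, 7↦1, 8↦0, 9↦9, 10↦7]  zeros at y ∈ {2, 6, 8}
  x = 7: [0↦7, 1↦0, 2↦0, 3↦8, 4↦3, 5↦8, 6↦2, 7↦8, 8↦5, 9↦5, 10↦9]  zeros at y ∈ {1, 2}
  x = 8: [0↦8, 1↦6, 2↦4, 3↦3, 4↦4, 5↦8, 6↦5, 7↦7, 8↦4, 9↦8, 10↦9]  zeros at y ∈ ∅
  x = 9: [0↦9, 1↦3, 2↦1, 3↦4, 4↦2, 5↦7, 6↦9, 7↦9, 8↦8, 9↦7, 10↦7]  zeros at y ∈ ∅
  x = 10: [0↦10, 1↦2, 2↦2, 3↦0, 4↦8, 5↦5, 6↦3, 7↦3, 8↦6, 9↦2, 10↦3]  zeros at y ∈ {3}
Collecting zeros: affine points = {(0, 0), (0, 4), (0, 7), (1, 4), (1, 7), (1, 10), (2, 1), (3, 3), (3, 6), (3, 10), (5, 8), (6, 2), (6, 6), (6, 8), (7, 1), (7, 2), (10, 3)}.
Total count |C(F_11)_aff| = 17.


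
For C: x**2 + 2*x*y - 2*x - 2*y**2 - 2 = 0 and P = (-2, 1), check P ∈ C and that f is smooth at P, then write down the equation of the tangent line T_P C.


Tangent line at P: -4*x - 8*y = 0.

Step 1: f(-2, 1) = 0, so P lies on C.
Step 2: partial derivatives
  f_x(x, y) = 2*x + 2*y - 2, f_y(x, y) = 2*x - 4*y.
  f_x(P) = -4, f_y(P) = -8 (gradient nonzero, so P is smooth).
Step 3: tangent line at P: -4·(x − -2) + -8·(y − 1) = 0.
Expanding: -4*x - 8*y = 0.


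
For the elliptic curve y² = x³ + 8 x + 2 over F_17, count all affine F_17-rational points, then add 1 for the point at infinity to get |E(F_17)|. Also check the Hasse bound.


Affine points = {(0, 6), (0, 11), (2, 3), (2, 14), (3, 6), (3, 11), (4, 8), (4, 9), (8, 0), (9, 2), (9, 15), (13, 5), (13, 12), (14, 6), (14, 11)}; affine count = 15; |E(F_17)| = 16.

Discriminant check: Δ ∝ 4a³ + 27b² = 4·8³ + 27·2² = 4·512 + 27·4 ≡ 14 (mod 17). Nonzero ⇒ E is nonsingular.
For each x ∈ F_17, compute rhs = x³ + 8·x + 2 mod 17, then count y ∈ F_17 with y² ≡ rhs.
  x = 0: rhs = 2, matching y values: 6, 11 (2 points).
  x = 1: rhs = 11, matching y values: none (0 points).
  x = 2: rhs = 9, matching y values: 3, 14 (2 points).
  x = 3: rhs = 2, matching y values: 6, 11 (2 points).
  x = 4: rhs = 13, matching y values: 8, 9 (2 points).
  x = 5: rhs = 14, matching y values: none (0 points).
  x = 6: rhs = 11, matching y values: none (0 points).
  x = 7: rhs = 10, matching y values: none (0 points).
  x = 8: rhs = 0, matching y values: 0 (1 points).
  x = 9: rhs = 4, matching y values: 2, 15 (2 points).
  x = 10: rhs = 11, matching y values: none (0 points).
  x = 11: rhs = 10, matching y values: none (0 points).
  x = 12: rhs = 7, matching y values: none (0 points).
  x = 13: rhs = 8, matching y values: 5, 12 (2 points).
  x = 14: rhs = 2, matching y values: 6, 11 (2 points).
  x = 15: rhs = 12, matching y values: none (0 points).
  x = 16: rhs = 10, matching y values: none (0 points).
Total affine count: 15.
Full point count |E(F_17)| = 15 + 1 = 16.
Hasse bound: |16 − (17+1)| = |-2| = 2 ≤ 2√17 ≈ 8.2462 ✓.


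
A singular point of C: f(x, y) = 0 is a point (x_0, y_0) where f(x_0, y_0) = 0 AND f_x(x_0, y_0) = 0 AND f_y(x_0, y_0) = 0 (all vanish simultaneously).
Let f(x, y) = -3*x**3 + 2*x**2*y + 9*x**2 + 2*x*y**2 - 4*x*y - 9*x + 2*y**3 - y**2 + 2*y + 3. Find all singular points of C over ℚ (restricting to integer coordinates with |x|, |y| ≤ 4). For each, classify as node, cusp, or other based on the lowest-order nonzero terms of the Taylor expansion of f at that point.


Singular points: {(1, 0)}; classification: cusp.

Compute partial derivatives:
  f_x = -9*x**2 + 4*x*y + 18*x + 2*y**2 - 4*y - 9.
  f_y = 2*x**2 + 4*x*y - 4*x + 6*y**2 - 2*y + 2.
Scan x_0 ∈ {−4, ..., 4}. For each x_0, f_y(x_0, y) is a polynomial in y; find its integer roots y ∈ {−4, ..., 4}, then test f_x and f at those candidates.
  x = -4: f_y(-4, y) = 6*y**2 - 18*y + 50; no integer root y with |y| ≤ 4.
  x = -3: f_y(-3, y) = 6*y**2 - 14*y + 32; no integer root y with |y| ≤ 4.
  x = -2: f_y(-2, y) = 6*y**2 - 10*y + 18; no integer root y with |y| ≤ 4.
  x = -1: f_y(-1, y) = 6*y**2 - 6*y + 8; no integer root y with |y| ≤ 4.
  x = 0: f_y(0, y) = 6*y**2 - 2*y + 2; no integer root y with |y| ≤ 4.
  x = 1: f_y(1, y) = 6*y**2 + 2*y; vanishes at y ∈ {0}. (1, 0): f_x = 0, f = 0 — SINGULAR.
  x = 2: f_y(2, y) = 6*y**2 + 6*y + 2; no integer root y with |y| ≤ 4.
  x = 3: f_y(3, y) = 6*y**2 + 10*y + 8; no integer root y with |y| ≤ 4.
  x = 4: f_y(4, y) = 6*y**2 + 14*y + 18; no integer root y with |y| ≤ 4.
Only singular point on the grid: (1, 0).
Classify: substitute x = 1 + u, y = 0 + v and expand: f = -3*u**3 + 2*u**2*v + 2*u*v**2 + 2*v**3 + v**2.
No constant or linear terms (consistent with a singular point). Quadratic part: v**2. Cubic part: -3*u**3 + 2*u**2*v + 2*u*v**2 + 2*v**3.
The quadratic part v**2 is a perfect square, so there is a single (double) tangent line v = 0, i.e. y = 0. Restricting the cubic part to that line (v = 0) leaves -3*u**3 ≠ 0, so f is not divisible by v and the branch is v² ≈ 3*u**3 to lowest order — this is a cusp.
Classification: cusp.


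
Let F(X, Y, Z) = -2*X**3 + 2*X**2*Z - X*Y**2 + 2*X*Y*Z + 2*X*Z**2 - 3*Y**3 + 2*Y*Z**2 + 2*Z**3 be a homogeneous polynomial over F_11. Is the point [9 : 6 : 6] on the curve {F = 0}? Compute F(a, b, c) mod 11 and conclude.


F(9,6,6) ≡ 9 (mod 11); P is NOT on the curve.

Evaluate F(9, 6, 6) term-by-term (mod 11).
  -2*X**3 ↦ -2·729·1·1 = -1458
  2*X**2*Z ↦ 2·81·1·6 = 972
  -X*Y**2 ↦ -1·9·36·1 = -324
  2*X*Y*Z ↦ 2·9·6·6 = 648
  2*X*Z**2 ↦ 2·9·1·36 = 648
  -3*Y**3 ↦ -3·1·216·1 = -648
  2*Y*Z**2 ↦ 2·1·6·36 = 432
  2*Z**3 ↦ 2·1·1·216 = 432
Sum: F(9, 6, 6) = (-1458) + (972) + (-324) + (648) + (648) + (-648) + (432) + (432) = 702.
Reducing mod 11: 702 ≡ 9 (mod 11).
Since F(a, b, c) ≡ 9 ≠ 0 (mod 11), P does NOT lie on the curve.


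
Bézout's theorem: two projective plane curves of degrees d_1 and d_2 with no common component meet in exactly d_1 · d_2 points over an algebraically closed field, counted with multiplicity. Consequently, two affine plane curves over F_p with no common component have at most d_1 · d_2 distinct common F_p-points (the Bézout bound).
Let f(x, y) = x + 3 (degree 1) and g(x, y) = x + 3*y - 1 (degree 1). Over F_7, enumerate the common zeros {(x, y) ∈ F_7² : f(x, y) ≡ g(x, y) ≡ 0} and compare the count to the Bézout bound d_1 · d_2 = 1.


Common zeros: {(4, 6)}; count = 1; Bézout bound = 1.

deg(f) = 1, deg(g) = 1, so Bézout bound = 1.
Scan x ∈ F_7. For each x, list the y ∈ F_7 with f(x, y) ≡ 0 and those with g(x, y) ≡ 0 (mod 7); the common zeros in that column are the intersection.
  x = 0: f ≡ 0 at y ∈ ∅; g ≡ 0 at y ∈ {5}; common: ∅.
  x = 1: f ≡ 0 at y ∈ ∅; g ≡ 0 at y ∈ {0}; common: ∅.
  x = 2: f ≡ 0 at y ∈ ∅; g ≡ 0 at y ∈ {2}; common: ∅.
  x = 3: f ≡ 0 at y ∈ ∅; g ≡ 0 at y ∈ {4}; common: ∅.
  x = 4: f ≡ 0 at y ∈ {0, 1, 2, 3, 4, 5, 6}; g ≡ 0 at y ∈ {6}; common: {6}.
  x = 5: f ≡ 0 at y ∈ ∅; g ≡ 0 at y ∈ {1}; common: ∅.
  x = 6: f ≡ 0 at y ∈ ∅; g ≡ 0 at y ∈ {3}; common: ∅.
Collecting: common zeros = {(4, 6)}, so the count is 1.
Comparison with the Bézout bound: 1 ≤ 1 = deg(f)·deg(g), as expected for curves with no common component (the bound is attained).
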